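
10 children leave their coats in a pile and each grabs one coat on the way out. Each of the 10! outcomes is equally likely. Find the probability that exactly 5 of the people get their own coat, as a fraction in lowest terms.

Favorable outcomes: C(10,5)·!5 = 252·44 = 11088.
Total outcomes: 10! = 3628800.
Probability = 11088/3628800 = 11/3600.

11/3600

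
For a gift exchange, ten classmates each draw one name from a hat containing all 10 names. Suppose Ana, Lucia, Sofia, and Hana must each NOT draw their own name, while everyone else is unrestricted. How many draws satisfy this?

2399760

Inclusion-exclusion on the 4 forbidden self-matches:
Σ_{j=0}^{4} (-1)^j C(4,j)(10-j)!
= C(4,0)·10! - C(4,1)·9! + C(4,2)·8! - C(4,3)·7! + C(4,4)·6!
= 3628800 - 1451520 + 241920 - 20160 + 720
= 2399760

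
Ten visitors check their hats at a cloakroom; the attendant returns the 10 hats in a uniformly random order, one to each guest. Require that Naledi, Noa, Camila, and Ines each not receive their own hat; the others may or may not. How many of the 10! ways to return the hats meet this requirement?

Inclusion-exclusion on the 4 forbidden self-matches:
Σ_{j=0}^{4} (-1)^j C(4,j)(10-j)!
= C(4,0)·10! - C(4,1)·9! + C(4,2)·8! - C(4,3)·7! + C(4,4)·6!
= 3628800 - 1451520 + 241920 - 20160 + 720
= 2399760

2399760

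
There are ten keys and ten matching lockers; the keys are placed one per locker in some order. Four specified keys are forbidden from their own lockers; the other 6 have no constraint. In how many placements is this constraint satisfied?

2399760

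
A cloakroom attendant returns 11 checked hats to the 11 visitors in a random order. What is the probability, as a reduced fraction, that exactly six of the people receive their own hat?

11/21600

Favorable outcomes: C(11,6)·!5 = 462·44 = 20328.
Total outcomes: 11! = 39916800.
Probability = 20328/39916800 = 11/21600.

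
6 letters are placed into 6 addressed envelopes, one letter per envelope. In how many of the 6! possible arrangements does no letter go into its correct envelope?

!6 is the nearest integer to 6!/e.
6! = 720, and 720/e ≈ 264.87, so !6 = 265.

265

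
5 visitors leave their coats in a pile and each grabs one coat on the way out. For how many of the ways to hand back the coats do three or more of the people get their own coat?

11

# with exactly i fixed is C(5,i)·!(5-i); sum over i=3..5:
  i=3: C(5,3)·!2 = 10·1 = 10
  i=4: C(5,4)·!1 = 5·0 = 0
  i=5: C(5,5)·!0 = 1·1 = 1
Total = 11.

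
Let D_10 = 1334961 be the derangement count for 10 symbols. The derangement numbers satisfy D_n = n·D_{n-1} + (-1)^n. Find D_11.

14684570

D_11 = 11·1334961 - 1 = 14684570.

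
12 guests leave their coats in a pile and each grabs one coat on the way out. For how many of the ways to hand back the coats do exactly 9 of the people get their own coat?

Choose which 9 of the 12 are fixed: C(12,9) = 220.
The remaining 3 must be deranged: !3 = 2.
Total: 220 × 2 = 440.

440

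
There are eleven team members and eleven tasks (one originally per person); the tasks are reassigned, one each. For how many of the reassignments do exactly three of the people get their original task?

2447445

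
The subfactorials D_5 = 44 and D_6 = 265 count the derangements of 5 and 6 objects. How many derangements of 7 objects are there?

1854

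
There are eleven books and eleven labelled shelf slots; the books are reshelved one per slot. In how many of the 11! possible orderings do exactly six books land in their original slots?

20328

Pick the 6 fixed positions: C(11,6) = 462 ways.
The remaining 5 must be deranged: !5 = 44.
Total: 462 × 44 = 20328.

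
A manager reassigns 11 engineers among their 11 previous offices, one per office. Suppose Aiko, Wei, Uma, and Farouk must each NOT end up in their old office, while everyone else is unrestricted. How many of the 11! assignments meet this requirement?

Let A_j be the event that the j-th constrained one is fixed. By inclusion-exclusion over the 4 events:
Σ_{j=0}^{4} (-1)^j C(4,j)(11-j)!
= C(4,0)·11! - C(4,1)·10! + C(4,2)·9! - C(4,3)·8! + C(4,4)·7!
= 39916800 - 14515200 + 2177280 - 161280 + 5040
= 27422640

27422640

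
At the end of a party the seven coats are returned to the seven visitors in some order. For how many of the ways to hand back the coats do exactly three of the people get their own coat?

315

Pick the 3 fixed positions: C(7,3) = 35 ways.
The remaining 4 must be deranged: !4 = 9.
Total: 35 × 9 = 315.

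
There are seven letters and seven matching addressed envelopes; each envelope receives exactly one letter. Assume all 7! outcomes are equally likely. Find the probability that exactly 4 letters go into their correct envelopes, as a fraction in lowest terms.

1/72

Favorable outcomes: C(7,4)·!3 = 35·2 = 70.
Total outcomes: 7! = 5040.
Probability = 70/5040 = 1/72.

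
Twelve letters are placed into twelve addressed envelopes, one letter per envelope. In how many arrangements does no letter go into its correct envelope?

176214841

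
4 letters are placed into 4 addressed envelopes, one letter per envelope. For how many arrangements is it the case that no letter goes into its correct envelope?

Recurrence: !4 = 3·(!3 + !2).
!4 = 3·(2 + 1) = 3·3 = 9

9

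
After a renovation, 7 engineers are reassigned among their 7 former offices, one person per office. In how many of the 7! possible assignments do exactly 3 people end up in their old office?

Choose which 3 of the 7 are fixed: C(7,3) = 35.
The other 4 form a derangement: !4 = 9.
Total: 35 × 9 = 315.

315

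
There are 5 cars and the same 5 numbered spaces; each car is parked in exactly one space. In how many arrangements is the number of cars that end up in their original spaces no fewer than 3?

11

# with exactly i fixed is C(5,i)·!(5-i); sum over i=3..5:
  i=3: C(5,3)·!2 = 10·1 = 10
  i=4: C(5,4)·!1 = 5·0 = 0
  i=5: C(5,5)·!0 = 1·1 = 1
Total = 11.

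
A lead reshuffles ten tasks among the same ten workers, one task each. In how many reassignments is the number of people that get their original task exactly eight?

Pick the 8 fixed positions: C(10,8) = 45 ways.
The remaining 2 must be deranged: !2 = 1.
Total: 45 × 1 = 45.

45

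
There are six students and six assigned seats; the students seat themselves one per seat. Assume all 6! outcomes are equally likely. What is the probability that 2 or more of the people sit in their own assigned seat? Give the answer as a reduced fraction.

191/720

Favorable outcomes: Σ_{i≥2} C(6,i)·!(6-i) = 15·9 + 20·2 + 15·1 + 6·0 + 1·1 = 191.
Total outcomes: 6! = 720.
Probability = 191/720 = 191/720.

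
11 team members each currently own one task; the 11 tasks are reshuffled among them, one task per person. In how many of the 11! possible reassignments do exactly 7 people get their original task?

2970

Pick the 7 fixed positions: C(11,7) = 330 ways.
The other 4 form a derangement: !4 = 9.
Total: 330 × 9 = 2970.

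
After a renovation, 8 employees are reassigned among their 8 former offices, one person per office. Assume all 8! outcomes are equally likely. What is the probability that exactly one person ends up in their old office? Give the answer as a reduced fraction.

103/280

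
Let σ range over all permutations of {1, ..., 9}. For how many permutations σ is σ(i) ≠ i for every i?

133496

Use !n = (n-1)(!(n-1) + !(n-2)).
!9 = 8·(14833 + 1854) = 8·16687 = 133496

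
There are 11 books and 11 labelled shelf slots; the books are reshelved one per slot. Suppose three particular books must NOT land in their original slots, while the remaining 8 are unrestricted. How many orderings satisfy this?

30078720

Let A_j be the event that the j-th constrained one is fixed. By inclusion-exclusion over the 3 events:
Σ_{j=0}^{3} (-1)^j C(3,j)(11-j)!
= C(3,0)·11! - C(3,1)·10! + C(3,2)·9! - C(3,3)·8!
= 39916800 - 10886400 + 1088640 - 40320
= 30078720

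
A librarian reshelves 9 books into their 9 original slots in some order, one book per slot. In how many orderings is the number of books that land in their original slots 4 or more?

Sum C(9,i)·!(9-i) for i = 4..9:
  i=4: C(9,4)·!5 = 126·44 = 5544
  i=5: C(9,5)·!4 = 126·9 = 1134
  i=6: C(9,6)·!3 = 84·2 = 168
  i=7: C(9,7)·!2 = 36·1 = 36
  i=8: C(9,8)·!1 = 9·0 = 0
  i=9: C(9,9)·!0 = 1·1 = 1
Total = 6883.

6883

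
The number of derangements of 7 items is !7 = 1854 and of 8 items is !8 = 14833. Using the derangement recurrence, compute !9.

133496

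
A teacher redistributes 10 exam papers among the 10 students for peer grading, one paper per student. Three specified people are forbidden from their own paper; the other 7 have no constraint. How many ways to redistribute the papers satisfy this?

2656080

Inclusion-exclusion on the 3 forbidden self-matches:
Σ_{j=0}^{3} (-1)^j C(3,j)(10-j)!
= C(3,0)·10! - C(3,1)·9! + C(3,2)·8! - C(3,3)·7!
= 3628800 - 1088640 + 120960 - 5040
= 2656080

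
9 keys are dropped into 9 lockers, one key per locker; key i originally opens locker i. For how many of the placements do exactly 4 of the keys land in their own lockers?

5544

Pick the 4 fixed positions: C(9,4) = 126 ways.
The remaining 5 must be deranged: !5 = 44.
Total: 126 × 44 = 5544.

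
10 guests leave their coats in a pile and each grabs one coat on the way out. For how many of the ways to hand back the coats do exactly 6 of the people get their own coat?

1890

Pick the 6 fixed positions: C(10,6) = 210 ways.
The other 4 form a derangement: !4 = 9.
Total: 210 × 9 = 1890.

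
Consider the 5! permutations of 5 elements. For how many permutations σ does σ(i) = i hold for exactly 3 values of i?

10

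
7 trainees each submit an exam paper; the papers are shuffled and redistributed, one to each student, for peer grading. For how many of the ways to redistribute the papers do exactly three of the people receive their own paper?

315

Choose which 3 of the 7 are fixed: C(7,3) = 35.
The other 4 form a derangement: !4 = 9.
Total: 35 × 9 = 315.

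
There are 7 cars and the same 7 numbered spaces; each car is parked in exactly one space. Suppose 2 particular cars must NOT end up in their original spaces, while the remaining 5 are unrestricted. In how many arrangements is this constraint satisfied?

3720

Let A_j be the event that the j-th constrained one is fixed. By inclusion-exclusion over the 2 events:
Σ_{j=0}^{2} (-1)^j C(2,j)(7-j)!
= C(2,0)·7! - C(2,1)·6! + C(2,2)·5!
= 5040 - 1440 + 120
= 3720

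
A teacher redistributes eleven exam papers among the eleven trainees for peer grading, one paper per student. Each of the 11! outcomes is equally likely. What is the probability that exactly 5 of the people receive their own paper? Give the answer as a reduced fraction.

Favorable outcomes: C(11,5)·!6 = 462·265 = 122430.
Total outcomes: 11! = 39916800.
Probability = 122430/39916800 = 53/17280.

53/17280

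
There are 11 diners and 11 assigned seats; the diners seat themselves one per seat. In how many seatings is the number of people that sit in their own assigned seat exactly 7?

Pick the 7 fixed positions: C(11,7) = 330 ways.
The remaining 4 must be deranged: !4 = 9.
Total: 330 × 9 = 2970.

2970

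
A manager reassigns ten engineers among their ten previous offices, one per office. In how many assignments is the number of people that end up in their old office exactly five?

Pick the 5 fixed positions: C(10,5) = 252 ways.
The remaining 5 must be deranged: !5 = 44.
Total: 252 × 44 = 11088.

11088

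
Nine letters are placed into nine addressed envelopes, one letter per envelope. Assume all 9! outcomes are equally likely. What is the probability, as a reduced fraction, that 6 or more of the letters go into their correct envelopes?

41/72576

Favorable outcomes: Σ_{i≥6} C(9,i)·!(9-i) = 84·2 + 36·1 + 9·0 + 1·1 = 205.
Total outcomes: 9! = 362880.
Probability = 205/362880 = 41/72576.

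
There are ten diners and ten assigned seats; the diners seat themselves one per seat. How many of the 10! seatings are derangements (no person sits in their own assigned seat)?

1334961

Use !n = n·!(n-1) + (-1)^n.
!10 = 10·133496 + 1 = 1334961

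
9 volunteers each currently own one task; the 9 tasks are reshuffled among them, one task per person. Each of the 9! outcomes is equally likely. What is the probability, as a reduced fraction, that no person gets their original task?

Favorable outcomes: !9 = 133496.
Total outcomes: 9! = 362880.
Probability = 133496/362880 = 16687/45360.

16687/45360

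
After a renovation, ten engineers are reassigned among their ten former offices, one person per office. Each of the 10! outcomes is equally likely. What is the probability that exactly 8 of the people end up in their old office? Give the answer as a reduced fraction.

Favorable outcomes: C(10,8)·!2 = 45·1 = 45.
Total outcomes: 10! = 3628800.
Probability = 45/3628800 = 1/80640.

1/80640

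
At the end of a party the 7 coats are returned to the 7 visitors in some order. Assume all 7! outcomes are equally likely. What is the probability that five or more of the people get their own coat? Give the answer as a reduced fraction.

Favorable outcomes: Σ_{i≥5} C(7,i)·!(7-i) = 21·1 + 7·0 + 1·1 = 22.
Total outcomes: 7! = 5040.
Probability = 22/5040 = 11/2520.

11/2520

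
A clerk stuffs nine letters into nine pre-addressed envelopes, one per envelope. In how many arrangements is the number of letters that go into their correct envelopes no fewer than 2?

95887

Sum C(9,i)·!(9-i) for i = 2..9:
  i=2: C(9,2)·!7 = 36·1854 = 66744
  i=3: C(9,3)·!6 = 84·265 = 22260
  i=4: C(9,4)·!5 = 126·44 = 5544
  i=5: C(9,5)·!4 = 126·9 = 1134
  i=6: C(9,6)·!3 = 84·2 = 168
  i=7: C(9,7)·!2 = 36·1 = 36
  i=8: C(9,8)·!1 = 9·0 = 0
  i=9: C(9,9)·!0 = 1·1 = 1
Total = 95887.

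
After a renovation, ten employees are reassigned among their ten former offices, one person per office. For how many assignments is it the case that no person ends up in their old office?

1334961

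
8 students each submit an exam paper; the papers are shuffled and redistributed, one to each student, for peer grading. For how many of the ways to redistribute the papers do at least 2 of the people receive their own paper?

10655

Sum C(8,i)·!(8-i) for i = 2..8:
  i=2: C(8,2)·!6 = 28·265 = 7420
  i=3: C(8,3)·!5 = 56·44 = 2464
  i=4: C(8,4)·!4 = 70·9 = 630
  i=5: C(8,5)·!3 = 56·2 = 112
  i=6: C(8,6)·!2 = 28·1 = 28
  i=7: C(8,7)·!1 = 8·0 = 0
  i=8: C(8,8)·!0 = 1·1 = 1
Total = 10655.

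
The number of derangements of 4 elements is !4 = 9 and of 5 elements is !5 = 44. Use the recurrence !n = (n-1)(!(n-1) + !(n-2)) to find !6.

265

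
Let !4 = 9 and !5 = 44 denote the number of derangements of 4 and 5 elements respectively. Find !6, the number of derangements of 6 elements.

!6 = (6-1)·(!5 + !4) = 5·(44 + 9) = 5·53 = 265.

265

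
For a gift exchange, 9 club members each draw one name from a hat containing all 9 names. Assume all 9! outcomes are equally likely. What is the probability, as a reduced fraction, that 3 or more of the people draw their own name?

Favorable outcomes: Σ_{i≥3} C(9,i)·!(9-i) = 84·265 + 126·44 + 126·9 + 84·2 + 36·1 + 9·0 + 1·1 = 29143.
Total outcomes: 9! = 362880.
Probability = 29143/362880 = 29143/362880.

29143/362880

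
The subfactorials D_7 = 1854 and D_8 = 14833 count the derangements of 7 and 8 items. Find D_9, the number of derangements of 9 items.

133496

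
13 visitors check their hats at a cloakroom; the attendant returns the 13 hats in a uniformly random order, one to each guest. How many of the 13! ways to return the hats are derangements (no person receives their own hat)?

2290792932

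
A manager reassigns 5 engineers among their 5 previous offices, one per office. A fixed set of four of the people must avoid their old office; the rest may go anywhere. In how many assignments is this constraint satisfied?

Inclusion-exclusion on the 4 forbidden self-matches:
Σ_{j=0}^{4} (-1)^j C(4,j)(5-j)!
= C(4,0)·5! - C(4,1)·4! + C(4,2)·3! - C(4,3)·2! + C(4,4)·1!
= 120 - 96 + 36 - 8 + 1
= 53

53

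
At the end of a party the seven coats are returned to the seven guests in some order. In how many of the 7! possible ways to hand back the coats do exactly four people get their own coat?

Pick the 4 fixed positions: C(7,4) = 35 ways.
The other 3 form a derangement: !3 = 2.
Total: 35 × 2 = 70.

70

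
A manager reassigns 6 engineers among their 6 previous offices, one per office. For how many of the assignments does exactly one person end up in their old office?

Pick the single fixed position: C(6,1) = 6 ways.
The other 5 form a derangement: !5 = 44.
Total: 6 × 44 = 264.

264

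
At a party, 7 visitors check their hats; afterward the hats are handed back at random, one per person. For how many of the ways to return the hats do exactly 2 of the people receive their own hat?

924

Choose which 2 of the 7 are fixed: C(7,2) = 21.
The remaining 5 must be deranged: !5 = 44.
Total: 21 × 44 = 924.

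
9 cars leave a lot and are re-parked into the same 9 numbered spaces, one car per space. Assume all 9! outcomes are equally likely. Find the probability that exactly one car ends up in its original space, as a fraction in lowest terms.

2119/5760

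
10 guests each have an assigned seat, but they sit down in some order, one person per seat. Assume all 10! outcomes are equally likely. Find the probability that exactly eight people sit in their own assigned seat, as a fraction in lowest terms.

1/80640

Favorable outcomes: C(10,8)·!2 = 45·1 = 45.
Total outcomes: 10! = 3628800.
Probability = 45/3628800 = 1/80640.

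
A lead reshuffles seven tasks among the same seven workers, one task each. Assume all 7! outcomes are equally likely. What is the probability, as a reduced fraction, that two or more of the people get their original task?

Favorable outcomes: Σ_{i≥2} C(7,i)·!(7-i) = 21·44 + 35·9 + 35·2 + 21·1 + 7·0 + 1·1 = 1331.
Total outcomes: 7! = 5040.
Probability = 1331/5040 = 1331/5040.

1331/5040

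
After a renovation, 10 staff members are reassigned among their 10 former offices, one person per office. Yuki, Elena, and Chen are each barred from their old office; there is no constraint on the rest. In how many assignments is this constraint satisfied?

2656080

Inclusion-exclusion on the 3 forbidden self-matches:
Σ_{j=0}^{3} (-1)^j C(3,j)(10-j)!
= C(3,0)·10! - C(3,1)·9! + C(3,2)·8! - C(3,3)·7!
= 3628800 - 1088640 + 120960 - 5040
= 2656080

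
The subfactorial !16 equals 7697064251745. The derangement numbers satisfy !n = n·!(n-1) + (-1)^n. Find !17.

130850092279664

!17 = 17·7697064251745 - 1 = 130850092279664.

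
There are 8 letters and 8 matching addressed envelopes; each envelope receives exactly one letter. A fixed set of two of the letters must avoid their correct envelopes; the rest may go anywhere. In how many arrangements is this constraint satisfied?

30960

Let A_j be the event that the j-th constrained one is fixed. By inclusion-exclusion over the 2 events:
Σ_{j=0}^{2} (-1)^j C(2,j)(8-j)!
= C(2,0)·8! - C(2,1)·7! + C(2,2)·6!
= 40320 - 10080 + 720
= 30960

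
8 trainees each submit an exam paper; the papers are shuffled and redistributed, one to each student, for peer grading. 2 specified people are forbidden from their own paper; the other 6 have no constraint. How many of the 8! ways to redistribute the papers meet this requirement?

30960

Inclusion-exclusion on the 2 forbidden self-matches:
Σ_{j=0}^{2} (-1)^j C(2,j)(8-j)!
= C(2,0)·8! - C(2,1)·7! + C(2,2)·6!
= 40320 - 10080 + 720
= 30960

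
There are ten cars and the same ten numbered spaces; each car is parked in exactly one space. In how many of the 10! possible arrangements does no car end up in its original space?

1334961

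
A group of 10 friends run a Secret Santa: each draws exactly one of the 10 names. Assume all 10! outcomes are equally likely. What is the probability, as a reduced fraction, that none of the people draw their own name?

Favorable outcomes: !10 = 1334961.
Total outcomes: 10! = 3628800.
Probability = 1334961/3628800 = 16481/44800.

16481/44800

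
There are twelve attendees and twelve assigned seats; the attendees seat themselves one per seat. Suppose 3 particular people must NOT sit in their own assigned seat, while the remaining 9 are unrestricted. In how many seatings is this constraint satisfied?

369774720

Let A_j be the event that the j-th constrained one is fixed. By inclusion-exclusion over the 3 events:
Σ_{j=0}^{3} (-1)^j C(3,j)(12-j)!
= C(3,0)·12! - C(3,1)·11! + C(3,2)·10! - C(3,3)·9!
= 479001600 - 119750400 + 10886400 - 362880
= 369774720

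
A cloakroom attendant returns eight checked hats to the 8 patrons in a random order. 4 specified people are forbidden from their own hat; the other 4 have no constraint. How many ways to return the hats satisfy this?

24024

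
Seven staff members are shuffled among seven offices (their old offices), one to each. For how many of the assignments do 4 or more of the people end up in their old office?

Sum C(7,i)·!(7-i) for i = 4..7:
  i=4: C(7,4)·!3 = 35·2 = 70
  i=5: C(7,5)·!2 = 21·1 = 21
  i=6: C(7,6)·!1 = 7·0 = 0
  i=7: C(7,7)·!0 = 1·1 = 1
Total = 92.

92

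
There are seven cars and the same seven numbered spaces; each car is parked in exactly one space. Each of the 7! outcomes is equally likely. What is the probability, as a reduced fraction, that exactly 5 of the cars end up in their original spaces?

1/240

Favorable outcomes: C(7,5)·!2 = 21·1 = 21.
Total outcomes: 7! = 5040.
Probability = 21/5040 = 1/240.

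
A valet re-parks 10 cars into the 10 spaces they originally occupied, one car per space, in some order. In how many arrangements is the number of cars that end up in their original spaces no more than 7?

3628754

Sum C(10,i)·!(10-i) for i = 0..7:
  i=0: C(10,0)·!10 = 1·1334961 = 1334961
  i=1: C(10,1)·!9 = 10·133496 = 1334960
  i=2: C(10,2)·!8 = 45·14833 = 667485
  i=3: C(10,3)·!7 = 120·1854 = 222480
  i=4: C(10,4)·!6 = 210·265 = 55650
  i=5: C(10,5)·!5 = 252·44 = 11088
  i=6: C(10,6)·!4 = 210·9 = 1890
  i=7: C(10,7)·!3 = 120·2 = 240
Total = 3628754.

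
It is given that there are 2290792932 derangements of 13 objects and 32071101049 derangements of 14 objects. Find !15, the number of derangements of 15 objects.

481066515734

!15 = (15-1)·(!14 + !13) = 14·(32071101049 + 2290792932) = 14·34361893981 = 481066515734.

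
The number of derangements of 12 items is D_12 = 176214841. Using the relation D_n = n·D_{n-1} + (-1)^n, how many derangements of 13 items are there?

2290792932

D_13 = 13·176214841 - 1 = 2290792932.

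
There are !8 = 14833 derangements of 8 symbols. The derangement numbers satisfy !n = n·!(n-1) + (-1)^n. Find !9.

133496

!9 = 9·14833 - 1 = 133496.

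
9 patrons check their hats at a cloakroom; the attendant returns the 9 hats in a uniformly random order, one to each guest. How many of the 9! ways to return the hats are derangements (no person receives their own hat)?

133496

The number of derangements of 9 is !9 = Σ_{k=0}^{9} (-1)^k·9!/k!
= 9! - 9!/1! + 9!/2! - 9!/3! + 9!/4! - 9!/5! + 9!/6! - 9!/7! + 9!/8! - 9!/9!
= 362880 - 362880 + 181440 - 60480 + 15120 - 3024 + 504 - 72 + 9 - 1
= 133496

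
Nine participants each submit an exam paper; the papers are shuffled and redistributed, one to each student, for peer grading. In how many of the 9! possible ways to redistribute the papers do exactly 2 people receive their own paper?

66744

Choose which 2 of the 9 are fixed: C(9,2) = 36.
The other 7 form a derangement: !7 = 1854.
Total: 36 × 1854 = 66744.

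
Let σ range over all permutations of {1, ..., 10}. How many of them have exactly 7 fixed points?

240

Pick the 7 fixed positions: C(10,7) = 120 ways.
The other 3 form a derangement: !3 = 2.
Total: 120 × 2 = 240.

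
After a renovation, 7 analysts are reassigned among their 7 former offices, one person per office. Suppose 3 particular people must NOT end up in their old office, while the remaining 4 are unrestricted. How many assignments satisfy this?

3216

Inclusion-exclusion on the 3 forbidden self-matches:
Σ_{j=0}^{3} (-1)^j C(3,j)(7-j)!
= C(3,0)·7! - C(3,1)·6! + C(3,2)·5! - C(3,3)·4!
= 5040 - 2160 + 360 - 24
= 3216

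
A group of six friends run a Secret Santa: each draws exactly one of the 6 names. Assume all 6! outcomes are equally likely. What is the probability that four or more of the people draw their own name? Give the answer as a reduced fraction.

1/45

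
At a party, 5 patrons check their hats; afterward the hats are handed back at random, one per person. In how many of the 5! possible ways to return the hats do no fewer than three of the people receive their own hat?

11

# with exactly i fixed is C(5,i)·!(5-i); sum over i=3..5:
  i=3: C(5,3)·!2 = 10·1 = 10
  i=4: C(5,4)·!1 = 5·0 = 0
  i=5: C(5,5)·!0 = 1·1 = 1
Total = 11.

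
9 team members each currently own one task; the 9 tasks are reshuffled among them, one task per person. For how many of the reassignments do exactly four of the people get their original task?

5544

Pick the 4 fixed positions: C(9,4) = 126 ways.
The remaining 5 must be deranged: !5 = 44.
Total: 126 × 44 = 5544.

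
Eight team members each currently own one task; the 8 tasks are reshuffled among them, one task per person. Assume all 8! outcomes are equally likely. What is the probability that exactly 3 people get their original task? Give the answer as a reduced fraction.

11/180

Favorable outcomes: C(8,3)·!5 = 56·44 = 2464.
Total outcomes: 8! = 40320.
Probability = 2464/40320 = 11/180.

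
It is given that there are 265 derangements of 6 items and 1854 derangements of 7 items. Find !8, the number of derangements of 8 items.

14833

!8 = (8-1)·(!7 + !6) = 7·(1854 + 265) = 7·2119 = 14833.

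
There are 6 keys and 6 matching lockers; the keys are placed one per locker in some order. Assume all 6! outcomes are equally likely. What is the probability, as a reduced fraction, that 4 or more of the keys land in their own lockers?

Favorable outcomes: Σ_{i≥4} C(6,i)·!(6-i) = 15·1 + 6·0 + 1·1 = 16.
Total outcomes: 6! = 720.
Probability = 16/720 = 1/45.

1/45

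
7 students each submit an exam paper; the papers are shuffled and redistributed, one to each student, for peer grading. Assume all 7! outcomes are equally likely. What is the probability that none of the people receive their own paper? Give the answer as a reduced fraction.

103/280

Favorable outcomes: !7 = 1854.
Total outcomes: 7! = 5040.
Probability = 1854/5040 = 103/280.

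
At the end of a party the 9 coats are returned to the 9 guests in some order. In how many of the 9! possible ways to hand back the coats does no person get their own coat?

The subfactorial !9 = [9!/e] (nearest integer).
9! = 362880, and 362880/e ≈ 133496.09, so !9 = 133496.

133496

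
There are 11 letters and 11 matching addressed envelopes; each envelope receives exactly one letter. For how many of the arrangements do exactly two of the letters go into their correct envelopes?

7342280

Pick the 2 fixed positions: C(11,2) = 55 ways.
The other 9 form a derangement: !9 = 133496.
Total: 55 × 133496 = 7342280.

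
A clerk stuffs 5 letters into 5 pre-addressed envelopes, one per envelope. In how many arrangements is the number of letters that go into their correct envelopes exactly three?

10

Choose which 3 of the 5 are fixed: C(5,3) = 10.
The remaining 2 must be deranged: !2 = 1.
Total: 10 × 1 = 10.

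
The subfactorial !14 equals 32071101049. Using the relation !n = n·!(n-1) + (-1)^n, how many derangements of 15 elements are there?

481066515734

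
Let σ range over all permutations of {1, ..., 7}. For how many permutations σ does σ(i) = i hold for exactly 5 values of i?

21

Pick the 5 fixed positions: C(7,5) = 21 ways.
The remaining 2 must be deranged: !2 = 1.
Total: 21 × 1 = 21.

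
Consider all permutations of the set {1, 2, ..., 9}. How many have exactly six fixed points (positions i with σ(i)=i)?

Pick the 6 fixed positions: C(9,6) = 84 ways.
The remaining 3 must be deranged: !3 = 2.
Total: 84 × 2 = 168.

168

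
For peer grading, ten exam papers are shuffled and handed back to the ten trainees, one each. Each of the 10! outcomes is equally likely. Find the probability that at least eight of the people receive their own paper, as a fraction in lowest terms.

23/1814400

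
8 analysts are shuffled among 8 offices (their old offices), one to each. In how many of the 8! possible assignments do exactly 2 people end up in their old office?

7420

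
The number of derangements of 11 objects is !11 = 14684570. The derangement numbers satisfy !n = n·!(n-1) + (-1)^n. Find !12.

176214841

!12 = 12·14684570 + 1 = 176214841.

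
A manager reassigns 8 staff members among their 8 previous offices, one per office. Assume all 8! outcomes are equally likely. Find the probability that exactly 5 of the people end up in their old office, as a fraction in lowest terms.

1/360

Favorable outcomes: C(8,5)·!3 = 56·2 = 112.
Total outcomes: 8! = 40320.
Probability = 112/40320 = 1/360.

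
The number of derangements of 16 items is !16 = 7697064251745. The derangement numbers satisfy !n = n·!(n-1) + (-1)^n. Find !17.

!17 = 17·7697064251745 - 1 = 130850092279664.

130850092279664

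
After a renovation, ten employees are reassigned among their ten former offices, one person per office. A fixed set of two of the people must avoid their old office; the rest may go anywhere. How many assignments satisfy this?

2943360

Inclusion-exclusion on the 2 forbidden self-matches:
Σ_{j=0}^{2} (-1)^j C(2,j)(10-j)!
= C(2,0)·10! - C(2,1)·9! + C(2,2)·8!
= 3628800 - 725760 + 40320
= 2943360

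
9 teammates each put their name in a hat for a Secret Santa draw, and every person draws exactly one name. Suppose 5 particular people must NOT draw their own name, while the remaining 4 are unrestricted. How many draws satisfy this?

205056

Let A_j be the event that the j-th constrained one is fixed. By inclusion-exclusion over the 5 events:
Σ_{j=0}^{5} (-1)^j C(5,j)(9-j)!
= C(5,0)·9! - C(5,1)·8! + C(5,2)·7! - C(5,3)·6! + C(5,4)·5! - C(5,5)·4!
= 362880 - 201600 + 50400 - 7200 + 600 - 24
= 205056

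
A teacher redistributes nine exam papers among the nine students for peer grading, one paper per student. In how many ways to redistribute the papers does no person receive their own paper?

Recurrence: !9 = 8·(!8 + !7).
!9 = 8·(14833 + 1854) = 8·16687 = 133496

133496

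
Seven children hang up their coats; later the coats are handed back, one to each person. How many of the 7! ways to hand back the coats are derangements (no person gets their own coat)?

!7 = 7! · Σ_{k=0}^{7} (-1)^k/k!
= 7! - 7!/1! + 7!/2! - 7!/3! + 7!/4! - 7!/5! + 7!/6! - 7!/7!
= 5040 - 5040 + 2520 - 840 + 210 - 42 + 7 - 1
= 1854

1854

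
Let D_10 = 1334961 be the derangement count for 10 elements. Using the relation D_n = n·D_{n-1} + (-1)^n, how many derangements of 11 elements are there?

14684570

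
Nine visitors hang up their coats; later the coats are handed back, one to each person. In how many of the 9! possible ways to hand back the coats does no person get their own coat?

133496

By inclusion-exclusion, !9 = Σ (-1)^k · 9!/k! for k=0..9
= 9! - 9!/1! + 9!/2! - 9!/3! + 9!/4! - 9!/5! + 9!/6! - 9!/7! + 9!/8! - 9!/9!
= 362880 - 362880 + 181440 - 60480 + 15120 - 3024 + 504 - 72 + 9 - 1
= 133496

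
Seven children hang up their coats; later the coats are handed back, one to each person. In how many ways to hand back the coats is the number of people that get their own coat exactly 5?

Pick the 5 fixed positions: C(7,5) = 21 ways.
The remaining 2 must be deranged: !2 = 1.
Total: 21 × 1 = 21.

21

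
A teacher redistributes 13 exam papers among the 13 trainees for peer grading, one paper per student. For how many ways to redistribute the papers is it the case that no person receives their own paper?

!13 = 13! · Σ_{k=0}^{13} (-1)^k/k!
= 13! - 13!/1! + 13!/2! - 13!/3! + 13!/4! - 13!/5! + 13!/6! - 13!/7! + 13!/8! - 13!/9! + 13!/10! - 13!/11! + 13!/12! - 13!/13!
= 6227020800 - 6227020800 + 3113510400 - 1037836800 + 259459200 - 51891840 + 8648640 - 1235520 + 154440 - 17160 + 1716 - 156 + 13 - 1
= 2290792932

2290792932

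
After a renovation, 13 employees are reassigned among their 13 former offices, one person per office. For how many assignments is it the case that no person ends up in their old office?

By inclusion-exclusion, !13 = Σ (-1)^k · 13!/k! for k=0..13
= 13! - 13!/1! + 13!/2! - 13!/3! + 13!/4! - 13!/5! + 13!/6! - 13!/7! + 13!/8! - 13!/9! + 13!/10! - 13!/11! + 13!/12! - 13!/13!
= 6227020800 - 6227020800 + 3113510400 - 1037836800 + 259459200 - 51891840 + 8648640 - 1235520 + 154440 - 17160 + 1716 - 156 + 13 - 1
= 2290792932

2290792932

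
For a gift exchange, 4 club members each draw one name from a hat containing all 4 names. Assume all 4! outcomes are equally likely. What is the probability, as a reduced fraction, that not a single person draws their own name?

3/8

Favorable outcomes: !4 = 9.
Total outcomes: 4! = 24.
Probability = 9/24 = 3/8.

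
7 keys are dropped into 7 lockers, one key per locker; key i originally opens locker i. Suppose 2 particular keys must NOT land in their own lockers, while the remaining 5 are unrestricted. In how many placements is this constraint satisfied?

3720

Let A_j be the event that the j-th constrained one is fixed. By inclusion-exclusion over the 2 events:
Σ_{j=0}^{2} (-1)^j C(2,j)(7-j)!
= C(2,0)·7! - C(2,1)·6! + C(2,2)·5!
= 5040 - 1440 + 120
= 3720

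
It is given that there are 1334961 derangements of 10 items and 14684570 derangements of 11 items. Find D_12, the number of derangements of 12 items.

D_12 = (12-1)·(D_11 + D_10) = 11·(14684570 + 1334961) = 11·16019531 = 176214841.

176214841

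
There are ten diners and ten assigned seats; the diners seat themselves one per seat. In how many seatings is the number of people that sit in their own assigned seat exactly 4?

Pick the 4 fixed positions: C(10,4) = 210 ways.
The remaining 6 must be deranged: !6 = 265.
Total: 210 × 265 = 55650.

55650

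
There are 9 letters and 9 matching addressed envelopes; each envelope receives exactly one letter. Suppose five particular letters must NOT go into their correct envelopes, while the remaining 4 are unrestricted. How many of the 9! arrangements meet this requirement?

Let A_j be the event that the j-th constrained one is fixed. By inclusion-exclusion over the 5 events:
Σ_{j=0}^{5} (-1)^j C(5,j)(9-j)!
= C(5,0)·9! - C(5,1)·8! + C(5,2)·7! - C(5,3)·6! + C(5,4)·5! - C(5,5)·4!
= 362880 - 201600 + 50400 - 7200 + 600 - 24
= 205056

205056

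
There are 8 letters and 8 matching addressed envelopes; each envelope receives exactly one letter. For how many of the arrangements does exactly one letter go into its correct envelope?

14832

Choose which one of the 8 is fixed: C(8,1) = 8.
The remaining 7 must be deranged: !7 = 1854.
Total: 8 × 1854 = 14832.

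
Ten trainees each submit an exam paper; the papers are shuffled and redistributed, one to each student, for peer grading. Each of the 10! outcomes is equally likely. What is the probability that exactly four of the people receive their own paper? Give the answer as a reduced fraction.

53/3456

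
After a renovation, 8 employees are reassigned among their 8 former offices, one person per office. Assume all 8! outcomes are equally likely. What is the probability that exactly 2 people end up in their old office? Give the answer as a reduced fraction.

53/288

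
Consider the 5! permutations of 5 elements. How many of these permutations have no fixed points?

!5 = 5! · Σ_{k=0}^{5} (-1)^k/k!
= 5! - 5!/1! + 5!/2! - 5!/3! + 5!/4! - 5!/5!
= 120 - 120 + 60 - 20 + 5 - 1
= 44

44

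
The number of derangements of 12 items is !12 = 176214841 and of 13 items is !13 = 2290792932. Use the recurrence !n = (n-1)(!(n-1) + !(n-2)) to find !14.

32071101049

!14 = (14-1)·(!13 + !12) = 13·(2290792932 + 176214841) = 13·2467007773 = 32071101049.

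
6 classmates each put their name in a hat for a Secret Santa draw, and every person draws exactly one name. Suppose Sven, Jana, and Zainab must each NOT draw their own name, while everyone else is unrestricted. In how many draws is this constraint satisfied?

426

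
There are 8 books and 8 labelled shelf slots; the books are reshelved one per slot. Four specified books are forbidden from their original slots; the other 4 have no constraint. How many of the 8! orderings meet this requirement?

24024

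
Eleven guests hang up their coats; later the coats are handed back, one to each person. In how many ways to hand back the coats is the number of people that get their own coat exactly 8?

330

Choose which 8 of the 11 are fixed: C(11,8) = 165.
The other 3 form a derangement: !3 = 2.
Total: 165 × 2 = 330.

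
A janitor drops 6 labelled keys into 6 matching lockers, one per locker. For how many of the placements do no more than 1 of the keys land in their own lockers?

Sum C(6,i)·!(6-i) for i = 0..1:
  i=0: C(6,0)·!6 = 1·265 = 265
  i=1: C(6,1)·!5 = 6·44 = 264
Total = 529.

529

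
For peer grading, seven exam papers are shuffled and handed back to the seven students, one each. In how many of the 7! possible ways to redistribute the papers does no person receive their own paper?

!7 is the nearest integer to 7!/e.
7! = 5040, and 5040/e ≈ 1854.11, so !7 = 1854.

1854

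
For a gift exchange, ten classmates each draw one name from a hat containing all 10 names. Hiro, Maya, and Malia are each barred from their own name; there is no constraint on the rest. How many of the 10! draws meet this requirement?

Let A_j be the event that the j-th constrained one is fixed. By inclusion-exclusion over the 3 events:
Σ_{j=0}^{3} (-1)^j C(3,j)(10-j)!
= C(3,0)·10! - C(3,1)·9! + C(3,2)·8! - C(3,3)·7!
= 3628800 - 1088640 + 120960 - 5040
= 2656080

2656080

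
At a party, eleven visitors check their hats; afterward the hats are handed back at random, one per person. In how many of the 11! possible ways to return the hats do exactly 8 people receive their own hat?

Pick the 8 fixed positions: C(11,8) = 165 ways.
The remaining 3 must be deranged: !3 = 2.
Total: 165 × 2 = 330.

330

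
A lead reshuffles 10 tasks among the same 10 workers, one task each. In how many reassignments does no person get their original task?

!10 is the nearest integer to 10!/e.
10! = 3628800, and 3628800/e ≈ 1334960.92, so !10 = 1334961.

1334961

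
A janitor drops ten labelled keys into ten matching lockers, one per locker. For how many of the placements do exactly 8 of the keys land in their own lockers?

45

Pick the 8 fixed positions: C(10,8) = 45 ways.
The remaining 2 must be deranged: !2 = 1.
Total: 45 × 1 = 45.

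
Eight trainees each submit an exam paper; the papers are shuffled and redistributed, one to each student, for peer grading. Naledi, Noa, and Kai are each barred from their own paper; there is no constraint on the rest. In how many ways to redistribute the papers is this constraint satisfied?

Let A_j be the event that the j-th constrained one is fixed. By inclusion-exclusion over the 3 events:
Σ_{j=0}^{3} (-1)^j C(3,j)(8-j)!
= C(3,0)·8! - C(3,1)·7! + C(3,2)·6! - C(3,3)·5!
= 40320 - 15120 + 2160 - 120
= 27240

27240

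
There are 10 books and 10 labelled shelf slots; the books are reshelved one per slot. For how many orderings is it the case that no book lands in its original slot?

The subfactorial !10 = [10!/e] (nearest integer).
10! = 3628800, and 3628800/e ≈ 1334960.92, so !10 = 1334961.

1334961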